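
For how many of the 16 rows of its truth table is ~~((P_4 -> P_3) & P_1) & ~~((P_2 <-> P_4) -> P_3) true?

P_1  P_2  P_3  P_4  |  φ
 T    T    T    T   |  T
 T    T    T    F   |  T
 T    T    F    T   |  F
 T    T    F    F   |  T
 T    F    T    T   |  T
 T    F    T    F   |  T
 T    F    F    T   |  F
 T    F    F    F   |  F
 F    T    T    T   |  F
 F    T    T    F   |  F
 F    T    F    T   |  F
 F    T    F    F   |  F
 F    F    T    T   |  F
 F    F    T    F   |  F
 F    F    F    T   |  F
 F    F    F    F   |  F
The formula is true on 5 of the 16 rows.

5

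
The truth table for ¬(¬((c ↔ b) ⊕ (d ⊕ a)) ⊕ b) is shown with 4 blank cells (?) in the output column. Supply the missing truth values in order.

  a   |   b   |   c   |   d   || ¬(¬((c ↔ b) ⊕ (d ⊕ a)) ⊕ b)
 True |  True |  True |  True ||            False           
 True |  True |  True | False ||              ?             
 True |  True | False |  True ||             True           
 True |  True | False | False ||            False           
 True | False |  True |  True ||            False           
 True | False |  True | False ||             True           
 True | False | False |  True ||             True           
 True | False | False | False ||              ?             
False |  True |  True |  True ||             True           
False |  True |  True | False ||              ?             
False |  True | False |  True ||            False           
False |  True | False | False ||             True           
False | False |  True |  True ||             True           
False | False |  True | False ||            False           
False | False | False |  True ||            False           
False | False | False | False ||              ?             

True, False, False, True

Row a=True, b=True, c=True, d=False: ¬((c ↔ b) ⊕ (d ⊕ a)) = True, (¬((c ↔ b) ⊕ (d ⊕ a)) ⊕ b) = False, so ¬(¬((c ↔ b) ⊕ (d ⊕ a)) ⊕ b) = True.
Row a=True, b=False, c=False, d=False: ¬((c ↔ b) ⊕ (d ⊕ a)) = True, (¬((c ↔ b) ⊕ (d ⊕ a)) ⊕ b) = True, so ¬(¬((c ↔ b) ⊕ (d ⊕ a)) ⊕ b) = False.
Row a=False, b=True, c=True, d=False: ¬((c ↔ b) ⊕ (d ⊕ a)) = False, (¬((c ↔ b) ⊕ (d ⊕ a)) ⊕ b) = True, so ¬(¬((c ↔ b) ⊕ (d ⊕ a)) ⊕ b) = False.
Row a=False, b=False, c=False, d=False: ¬((c ↔ b) ⊕ (d ⊕ a)) = False, (¬((c ↔ b) ⊕ (d ⊕ a)) ⊕ b) = False, so ¬(¬((c ↔ b) ⊕ (d ⊕ a)) ⊕ b) = True.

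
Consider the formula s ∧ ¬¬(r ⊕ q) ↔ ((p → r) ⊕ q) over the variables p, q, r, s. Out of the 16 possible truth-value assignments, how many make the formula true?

10

p | q | r | s || ((s ∧ ¬¬(r ⊕ q)) ↔ ((p → r) ⊕ q))
T | T | T | T ||                 T                
T | T | T | F ||                 T                
T | T | F | T ||                 T                
T | T | F | F ||                 F                
T | F | T | T ||                 T                
T | F | T | F ||                 F                
T | F | F | T ||                 T                
T | F | F | F ||                 T                
F | T | T | T ||                 T                
F | T | T | F ||                 T                
F | T | F | T ||                 F                
F | T | F | F ||                 T                
F | F | T | T ||                 T                
F | F | T | F ||                 F                
F | F | F | T ||                 F                
F | F | F | F ||                 F                
The formula is true on 10 of the 16 rows.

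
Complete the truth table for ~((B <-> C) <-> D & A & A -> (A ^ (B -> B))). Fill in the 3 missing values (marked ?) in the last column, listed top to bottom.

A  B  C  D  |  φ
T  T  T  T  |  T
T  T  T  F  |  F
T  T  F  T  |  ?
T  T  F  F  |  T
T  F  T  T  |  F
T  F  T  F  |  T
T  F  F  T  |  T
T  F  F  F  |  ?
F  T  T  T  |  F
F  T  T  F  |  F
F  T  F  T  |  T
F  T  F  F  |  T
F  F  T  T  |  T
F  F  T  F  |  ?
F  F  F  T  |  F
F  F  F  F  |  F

F, F, T

Row A=T, B=T, C=F, D=T: (B <-> C) = F, (D & A & A -> (A ^ (B -> B))) = F, ((B <-> C) <-> D & A & A -> (A ^ (B -> B))) = T, so the formula = F.
Row A=T, B=F, C=F, D=F: (B <-> C) = T, (D & A & A -> (A ^ (B -> B))) = T, ((B <-> C) <-> D & A & A -> (A ^ (B -> B))) = T, so the formula = F.
Row A=F, B=F, C=T, D=F: (B <-> C) = F, (D & A & A -> (A ^ (B -> B))) = T, ((B <-> C) <-> D & A & A -> (A ^ (B -> B))) = F, so the formula = T.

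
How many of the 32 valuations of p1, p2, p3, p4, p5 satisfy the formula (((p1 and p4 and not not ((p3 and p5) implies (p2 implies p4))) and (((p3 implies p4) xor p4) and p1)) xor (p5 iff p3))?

  p1  |   p2  |   p3  |   p4  |   p5  |   φ  
----- | ----- | ----- | ----- | ----- | -----
False | False | False | False | False |  True
False | False | False | False |  True | False
False | False | False |  True | False |  True
False | False | False |  True |  True | False
False | False |  True | False | False | False
False | False |  True | False |  True |  True
False | False |  True |  True | False | False
False | False |  True |  True |  True |  True
False |  True | False | False | False |  True
False |  True | False | False |  True | False
False |  True | False |  True | False |  True
False |  True | False |  True |  True | False
False |  True |  True | False | False | False
False |  True |  True | False |  True |  True
False |  True |  True |  True | False | False
False |  True |  True |  True |  True |  True
 True | False | False | False | False |  True
 True | False | False | False |  True | False
 True | False | False |  True | False |  True
 True | False | False |  True |  True | False
 True | False |  True | False | False | False
 True | False |  True | False |  True |  True
 True | False |  True |  True | False | False
 True | False |  True |  True |  True |  True
 True |  True | False | False | False |  True
 True |  True | False | False |  True | False
 True |  True | False |  True | False |  True
 True |  True | False |  True |  True | False
 True |  True |  True | False | False | False
 True |  True |  True | False |  True |  True
 True |  True |  True |  True | False | False
 True |  True |  True |  True |  True |  True
The formula is true on 16 of the 32 rows.

16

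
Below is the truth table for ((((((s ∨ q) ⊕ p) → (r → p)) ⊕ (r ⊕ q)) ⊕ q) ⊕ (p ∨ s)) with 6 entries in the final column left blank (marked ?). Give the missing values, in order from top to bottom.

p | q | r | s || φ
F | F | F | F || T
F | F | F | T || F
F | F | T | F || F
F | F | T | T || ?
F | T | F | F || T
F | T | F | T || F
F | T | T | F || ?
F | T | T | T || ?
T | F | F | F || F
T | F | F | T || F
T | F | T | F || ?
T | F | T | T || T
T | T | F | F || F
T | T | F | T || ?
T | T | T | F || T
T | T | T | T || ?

F, T, F, T, F, T

Row p=F, q=F, r=T, s=T: (((((s ∨ q) ⊕ p) → (r → p)) ⊕ (r ⊕ q)) ⊕ q) = T, (p ∨ s) = T, so the formula = F.
Row p=F, q=T, r=T, s=F: (((((s ∨ q) ⊕ p) → (r → p)) ⊕ (r ⊕ q)) ⊕ q) = T, (p ∨ s) = F, so the formula = T.
Row p=F, q=T, r=T, s=T: (((((s ∨ q) ⊕ p) → (r → p)) ⊕ (r ⊕ q)) ⊕ q) = T, (p ∨ s) = T, so the formula = F.
Row p=T, q=F, r=T, s=F: (((((s ∨ q) ⊕ p) → (r → p)) ⊕ (r ⊕ q)) ⊕ q) = F, (p ∨ s) = T, so the formula = T.
Row p=T, q=T, r=F, s=T: (((((s ∨ q) ⊕ p) → (r → p)) ⊕ (r ⊕ q)) ⊕ q) = T, (p ∨ s) = T, so the formula = F.
Row p=T, q=T, r=T, s=T: (((((s ∨ q) ⊕ p) → (r → p)) ⊕ (r ⊕ q)) ⊕ q) = F, (p ∨ s) = T, so the formula = T.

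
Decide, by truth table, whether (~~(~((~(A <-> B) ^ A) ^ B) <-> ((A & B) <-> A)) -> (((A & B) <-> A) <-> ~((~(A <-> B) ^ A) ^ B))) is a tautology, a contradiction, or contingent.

A | B | (A <-> B) | ~(A <-> B) | (~(A <-> B) ^ A) | ((~(A <-> B) ^ A) ^ B) | ~((~(A <-> B) ^ A) ^ B) | (A & B) | ((A & B) <-> A) | φ
- | - | --------- | ---------- | ---------------- | ---------------------- | ----------------------- | ------- | --------------- | -
1 | 1 |     1     |     0      |        1         |           0            |            1            |    1    |        1        | 1
1 | 0 |     0     |     1      |        0         |           0            |            1            |    0    |        0        | 1
0 | 1 |     0     |     1      |        1         |           0            |            1            |    0    |        1        | 1
0 | 0 |     1     |     0      |        0         |           0            |            1            |    0    |        1        | 1
Every row is 1, so the formula is a tautology.

tautology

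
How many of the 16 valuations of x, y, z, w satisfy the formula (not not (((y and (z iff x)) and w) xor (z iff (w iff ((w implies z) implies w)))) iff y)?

8

x | y | z | w | φ
- | - | - | - | -
T | T | T | T | F
T | T | T | F | T
T | T | F | T | F
T | T | F | F | F
T | F | T | T | F
T | F | T | F | F
T | F | F | T | T
T | F | F | F | T
F | T | T | T | T
F | T | T | F | T
F | T | F | T | T
F | T | F | F | F
F | F | T | T | F
F | F | T | F | F
F | F | F | T | T
F | F | F | F | T
The formula is true on 8 of the 16 rows.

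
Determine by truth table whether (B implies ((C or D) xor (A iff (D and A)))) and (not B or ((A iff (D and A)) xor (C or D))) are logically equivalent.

equivalent

A | B | C | D | φ | ψ
- | - | - | - | - | -
0 | 0 | 0 | 0 | 1 | 1
0 | 0 | 0 | 1 | 1 | 1
0 | 0 | 1 | 0 | 1 | 1
0 | 0 | 1 | 1 | 1 | 1
0 | 1 | 0 | 0 | 1 | 1
0 | 1 | 0 | 1 | 0 | 0
0 | 1 | 1 | 0 | 0 | 0
0 | 1 | 1 | 1 | 0 | 0
1 | 0 | 0 | 0 | 1 | 1
1 | 0 | 0 | 1 | 1 | 1
1 | 0 | 1 | 0 | 1 | 1
1 | 0 | 1 | 1 | 1 | 1
1 | 1 | 0 | 0 | 0 | 0
1 | 1 | 0 | 1 | 0 | 0
1 | 1 | 1 | 0 | 1 | 1
1 | 1 | 1 | 1 | 0 | 0
The columns for φ and ψ agree on every row, so they are logically equivalent.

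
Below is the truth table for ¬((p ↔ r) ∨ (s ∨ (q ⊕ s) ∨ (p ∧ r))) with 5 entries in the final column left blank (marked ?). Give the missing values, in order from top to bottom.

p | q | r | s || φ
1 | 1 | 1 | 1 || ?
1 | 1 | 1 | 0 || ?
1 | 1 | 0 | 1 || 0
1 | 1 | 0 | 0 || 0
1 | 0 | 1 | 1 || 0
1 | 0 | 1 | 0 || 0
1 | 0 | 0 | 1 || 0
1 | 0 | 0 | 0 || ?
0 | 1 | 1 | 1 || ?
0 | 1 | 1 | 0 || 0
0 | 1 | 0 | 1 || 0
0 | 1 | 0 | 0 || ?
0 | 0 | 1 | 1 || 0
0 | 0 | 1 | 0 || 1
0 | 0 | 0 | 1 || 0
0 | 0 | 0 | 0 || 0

0, 0, 1, 0, 0

Row p=1, q=1, r=1, s=1: (p ↔ r) = 1, (s ∨ (q ⊕ s) ∨ (p ∧ r)) = 1, ((p ↔ r) ∨ (s ∨ (q ⊕ s) ∨ (p ∧ r))) = 1, so the formula = 0.
Row p=1, q=1, r=1, s=0: (p ↔ r) = 1, (s ∨ (q ⊕ s) ∨ (p ∧ r)) = 1, ((p ↔ r) ∨ (s ∨ (q ⊕ s) ∨ (p ∧ r))) = 1, so the formula = 0.
Row p=1, q=0, r=0, s=0: (p ↔ r) = 0, (s ∨ (q ⊕ s) ∨ (p ∧ r)) = 0, ((p ↔ r) ∨ (s ∨ (q ⊕ s) ∨ (p ∧ r))) = 0, so the formula = 1.
Row p=0, q=1, r=1, s=1: (p ↔ r) = 0, (s ∨ (q ⊕ s) ∨ (p ∧ r)) = 1, ((p ↔ r) ∨ (s ∨ (q ⊕ s) ∨ (p ∧ r))) = 1, so the formula = 0.
Row p=0, q=1, r=0, s=0: (p ↔ r) = 1, (s ∨ (q ⊕ s) ∨ (p ∧ r)) = 1, ((p ↔ r) ∨ (s ∨ (q ⊕ s) ∨ (p ∧ r))) = 1, so the formula = 0.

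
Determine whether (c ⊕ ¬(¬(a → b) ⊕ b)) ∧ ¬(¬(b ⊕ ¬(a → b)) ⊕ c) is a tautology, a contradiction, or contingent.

contradiction

a | b | c || φ
T | T | T || F
T | T | F || F
T | F | T || F
T | F | F || F
F | T | T || F
F | T | F || F
F | F | T || F
F | F | F || F
Every row is F, so the formula is a contradiction.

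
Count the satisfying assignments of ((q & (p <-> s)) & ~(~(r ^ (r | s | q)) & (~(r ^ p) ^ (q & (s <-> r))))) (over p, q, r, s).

4

p  q  r  s     (p <-> s)  (q & (p <-> s))  (r | s | q)  (r ^ (r | s | q))  ~(r ^ (r | s | q))  (r ^ p)  ~(r ^ p)  (s <-> r)  (q & (s <-> r))  (~(r ^ p) ^ (q & (s <-> r)))  φ
F  F  F  F         T             F              F               F                  T              F        T          T             F                      T                F
F  F  F  T         F             F              T               T                  F              F        T          F             F                      T                F
F  F  T  F         T             F              T               F                  T              T        F          F             F                      F                F
F  F  T  T         F             F              T               F                  T              T        F          T             F                      F                F
F  T  F  F         T             T              T               T                  F              F        T          T             T                      F                T
F  T  F  T         F             F              T               T                  F              F        T          F             F                      T                F
F  T  T  F         T             T              T               F                  T              T        F          F             F                      F                T
F  T  T  T         F             F              T               F                  T              T        F          T             T                      T                F
T  F  F  F         F             F              F               F                  T              T        F          T             F                      F                F
T  F  F  T         T             F              T               T                  F              T        F          F             F                      F                F
T  F  T  F         F             F              T               F                  T              F        T          F             F                      T                F
T  F  T  T         T             F              T               F                  T              F        T          T             F                      T                F
T  T  F  F         F             F              T               T                  F              T        F          T             T                      T                F
T  T  F  T         T             T              T               T                  F              T        F          F             F                      F                T
T  T  T  F         F             F              T               F                  T              F        T          F             F                      T                F
T  T  T  T         T             T              T               F                  T              F        T          T             T                      F                T
The formula is true on 4 of the 16 rows.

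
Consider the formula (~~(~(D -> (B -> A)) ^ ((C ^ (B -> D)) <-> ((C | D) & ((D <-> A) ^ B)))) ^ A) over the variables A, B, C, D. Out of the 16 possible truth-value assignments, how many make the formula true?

A  B  C  D     (B -> A)  (D -> (B -> A))  ~(D -> (B -> A))  (B -> D)  (C ^ (B -> D))  (C | D)  (D <-> A)  ((D <-> A) ^ B)  ((C | D) & ((D <-> A) ^ B))  φ
0  0  0  0        1             1                0             1            1            0         1             1                      0               0
0  0  0  1        1             1                0             1            1            1         0             0                      0               0
0  0  1  0        1             1                0             1            0            1         1             1                      1               0
0  0  1  1        1             1                0             1            0            1         0             0                      0               1
0  1  0  0        0             1                0             0            0            0         1             0                      0               1
0  1  0  1        0             0                1             1            1            1         0             1                      1               0
0  1  1  0        0             1                0             0            1            1         1             0                      0               0
0  1  1  1        0             0                1             1            0            1         0             1                      1               1
1  0  0  0        1             1                0             1            1            0         0             0                      0               1
1  0  0  1        1             1                0             1            1            1         1             1                      1               0
1  0  1  0        1             1                0             1            0            1         0             0                      0               0
1  0  1  1        1             1                0             1            0            1         1             1                      1               1
1  1  0  0        1             1                0             0            0            0         0             1                      0               0
1  1  0  1        1             1                0             1            1            1         1             0                      0               1
1  1  1  0        1             1                0             0            1            1         0             1                      1               0
1  1  1  1        1             1                0             1            0            1         1             0                      0               0
The formula is true on 6 of the 16 rows.

6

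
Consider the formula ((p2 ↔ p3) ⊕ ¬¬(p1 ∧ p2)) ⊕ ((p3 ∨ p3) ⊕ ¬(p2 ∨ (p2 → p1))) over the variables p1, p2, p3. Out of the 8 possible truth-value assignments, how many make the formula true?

6

p1 | p2 | p3 | (p2 ↔ p3) | (p1 ∧ p2) | ¬(p1 ∧ p2) | ¬¬(p1 ∧ p2) | ((p2 ↔ p3) ⊕ ¬¬(p1 ∧ p2)) | (p3 ∨ p3) | (p2 → p1) | (p2 ∨ (p2 → p1)) | ¬(p2 ∨ (p2 → p1)) | φ
-- | -- | -- | --------- | --------- | ---------- | ----------- | ------------------------- | --------- | --------- | ---------------- | ----------------- | -
T  | T  | T  |     T     |     T     |     F      |      T      |             F             |     T     |     T     |        T         |         F         | T
T  | T  | F  |     F     |     T     |     F      |      T      |             T             |     F     |     T     |        T         |         F         | T
T  | F  | T  |     F     |     F     |     T      |      F      |             F             |     T     |     T     |        T         |         F         | T
T  | F  | F  |     T     |     F     |     T      |      F      |             T             |     F     |     T     |        T         |         F         | T
F  | T  | T  |     T     |     F     |     T      |      F      |             T             |     T     |     F     |        T         |         F         | F
F  | T  | F  |     F     |     F     |     T      |      F      |             F             |     F     |     F     |        T         |         F         | F
F  | F  | T  |     F     |     F     |     T      |      F      |             F             |     T     |     T     |        T         |         F         | T
F  | F  | F  |     T     |     F     |     T      |      F      |             T             |     F     |     T     |        T         |         F         | T
The formula is true on 6 of the 8 rows.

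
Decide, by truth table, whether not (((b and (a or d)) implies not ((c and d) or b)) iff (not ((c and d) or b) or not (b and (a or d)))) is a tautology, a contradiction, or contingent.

contradiction

a | b | c | d | φ
- | - | - | - | -
T | T | T | T | F
T | T | T | F | F
T | T | F | T | F
T | T | F | F | F
T | F | T | T | F
T | F | T | F | F
T | F | F | T | F
T | F | F | F | F
F | T | T | T | F
F | T | T | F | F
F | T | F | T | F
F | T | F | F | F
F | F | T | T | F
F | F | T | F | F
F | F | F | T | F
F | F | F | F | F
Every row is F, so the formula is a contradiction.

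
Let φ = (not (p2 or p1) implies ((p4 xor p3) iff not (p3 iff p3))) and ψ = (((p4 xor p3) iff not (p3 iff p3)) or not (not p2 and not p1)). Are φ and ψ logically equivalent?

equivalent

p1  p2  p3  p4  |  φ  ψ
0   0   0   0   |  1  1
0   0   0   1   |  0  0
0   0   1   0   |  0  0
0   0   1   1   |  1  1
0   1   0   0   |  1  1
0   1   0   1   |  1  1
0   1   1   0   |  1  1
0   1   1   1   |  1  1
1   0   0   0   |  1  1
1   0   0   1   |  1  1
1   0   1   0   |  1  1
1   0   1   1   |  1  1
1   1   0   0   |  1  1
1   1   0   1   |  1  1
1   1   1   0   |  1  1
1   1   1   1   |  1  1
The columns for φ and ψ agree on every row, so they are logically equivalent.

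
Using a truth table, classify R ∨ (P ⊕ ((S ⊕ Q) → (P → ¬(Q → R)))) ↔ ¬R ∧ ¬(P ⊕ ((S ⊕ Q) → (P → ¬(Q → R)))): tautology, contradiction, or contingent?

contradiction

P | Q | R | S | (S ⊕ Q) | (Q → R) | ¬(Q → R) | (P → ¬(Q → R)) | ((S ⊕ Q) → (P → ¬(Q → R))) | ¬R | φ
- | - | - | - | ------- | ------- | -------- | -------------- | -------------------------- | -- | -
T | T | T | T |    F    |    T    |    F     |       F        |             T              | F  | F
T | T | T | F |    T    |    T    |    F     |       F        |             F              | F  | F
T | T | F | T |    F    |    F    |    T     |       T        |             T              | T  | F
T | T | F | F |    T    |    F    |    T     |       T        |             T              | T  | F
T | F | T | T |    T    |    T    |    F     |       F        |             F              | F  | F
T | F | T | F |    F    |    T    |    F     |       F        |             T              | F  | F
T | F | F | T |    T    |    T    |    F     |       F        |             F              | T  | F
T | F | F | F |    F    |    T    |    F     |       F        |             T              | T  | F
F | T | T | T |    F    |    T    |    F     |       T        |             T              | F  | F
F | T | T | F |    T    |    T    |    F     |       T        |             T              | F  | F
F | T | F | T |    F    |    F    |    T     |       T        |             T              | T  | F
F | T | F | F |    T    |    F    |    T     |       T        |             T              | T  | F
F | F | T | T |    T    |    T    |    F     |       T        |             T              | F  | F
F | F | T | F |    F    |    T    |    F     |       T        |             T              | F  | F
F | F | F | T |    T    |    T    |    F     |       T        |             T              | T  | F
F | F | F | F |    F    |    T    |    F     |       T        |             T              | T  | F
Every row is F, so the formula is a contradiction.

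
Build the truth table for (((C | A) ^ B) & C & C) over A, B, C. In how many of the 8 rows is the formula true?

2

  A      B      C       (C | A)  ((C | A) ^ B)  (((C | A) ^ B) & C & C)
 True   True   True       True       False               False         
 True   True  False       True       False               False         
 True  False   True       True        True                True         
 True  False  False       True        True               False         
False   True   True       True       False               False         
False   True  False      False        True               False         
False  False   True       True        True                True         
False  False  False      False       False               False         
The formula is true on 2 of the 8 rows.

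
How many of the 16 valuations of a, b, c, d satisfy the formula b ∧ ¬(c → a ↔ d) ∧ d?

a | b | c | d | ((b ∧ ¬((c → a) ↔ d)) ∧ d)
- | - | - | - | --------------------------
T | T | T | T |             F             
T | T | T | F |             F             
T | T | F | T |             F             
T | T | F | F |             F             
T | F | T | T |             F             
T | F | T | F |             F             
T | F | F | T |             F             
T | F | F | F |             F             
F | T | T | T |             T             
F | T | T | F |             F             
F | T | F | T |             F             
F | T | F | F |             F             
F | F | T | T |             F             
F | F | T | F |             F             
F | F | F | T |             F             
F | F | F | F |             F             
The formula is true on 1 of the 16 rows.

1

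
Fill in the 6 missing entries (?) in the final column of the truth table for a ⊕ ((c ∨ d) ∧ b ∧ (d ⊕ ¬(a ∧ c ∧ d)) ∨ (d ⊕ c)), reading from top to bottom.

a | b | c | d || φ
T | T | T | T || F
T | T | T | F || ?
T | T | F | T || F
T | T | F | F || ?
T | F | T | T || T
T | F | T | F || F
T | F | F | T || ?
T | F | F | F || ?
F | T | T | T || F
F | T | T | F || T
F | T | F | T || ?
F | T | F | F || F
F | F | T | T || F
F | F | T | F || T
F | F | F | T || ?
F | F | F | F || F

Row a=T, b=T, c=T, d=F: ((c ∨ d) ∧ b ∧ (d ⊕ ¬(a ∧ c ∧ d)) ∨ (d ⊕ c)) = T, so the formula = F.
Row a=T, b=T, c=F, d=F: ((c ∨ d) ∧ b ∧ (d ⊕ ¬(a ∧ c ∧ d)) ∨ (d ⊕ c)) = F, so the formula = T.
Row a=T, b=F, c=F, d=T: ((c ∨ d) ∧ b ∧ (d ⊕ ¬(a ∧ c ∧ d)) ∨ (d ⊕ c)) = T, so the formula = F.
Row a=T, b=F, c=F, d=F: ((c ∨ d) ∧ b ∧ (d ⊕ ¬(a ∧ c ∧ d)) ∨ (d ⊕ c)) = F, so the formula = T.
Row a=F, b=T, c=F, d=T: ((c ∨ d) ∧ b ∧ (d ⊕ ¬(a ∧ c ∧ d)) ∨ (d ⊕ c)) = T, so the formula = T.
Row a=F, b=F, c=F, d=T: ((c ∨ d) ∧ b ∧ (d ⊕ ¬(a ∧ c ∧ d)) ∨ (d ⊕ c)) = T, so the formula = T.

F, T, F, T, T, T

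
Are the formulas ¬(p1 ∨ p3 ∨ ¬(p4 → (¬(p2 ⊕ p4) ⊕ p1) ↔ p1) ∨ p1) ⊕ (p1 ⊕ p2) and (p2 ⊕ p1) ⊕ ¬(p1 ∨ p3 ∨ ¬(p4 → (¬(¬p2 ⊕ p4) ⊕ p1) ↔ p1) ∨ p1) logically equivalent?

not equivalent

p1 | p2 | p3 | p4 || φ | ψ
1  | 1  | 1  | 1  || 0 | 0
1  | 1  | 1  | 0  || 0 | 0
1  | 1  | 0  | 1  || 0 | 0
1  | 1  | 0  | 0  || 0 | 0
1  | 0  | 1  | 1  || 1 | 1
1  | 0  | 1  | 0  || 1 | 1
1  | 0  | 0  | 1  || 1 | 1
1  | 0  | 0  | 0  || 1 | 1
0  | 1  | 1  | 1  || 1 | 1
0  | 1  | 1  | 0  || 1 | 1
0  | 1  | 0  | 1  || 1 | 0
0  | 1  | 0  | 0  || 1 | 1
0  | 0  | 1  | 1  || 0 | 0
0  | 0  | 1  | 0  || 0 | 0
0  | 0  | 0  | 1  || 1 | 0
0  | 0  | 0  | 0  || 0 | 0
The columns differ at p1=0, p2=1, p3=0, p4=1 (φ=1, ψ=0), so they are not equivalent.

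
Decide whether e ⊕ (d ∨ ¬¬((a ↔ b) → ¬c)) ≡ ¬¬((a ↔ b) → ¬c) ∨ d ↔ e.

not equivalent

a | b | c | d | e || φ | ψ
T | T | T | T | T || F | T
T | T | T | T | F || T | F
T | T | T | F | T || T | F
T | T | T | F | F || F | T
T | T | F | T | T || F | T
T | T | F | T | F || T | F
T | T | F | F | T || F | T
T | T | F | F | F || T | F
T | F | T | T | T || F | T
T | F | T | T | F || T | F
T | F | T | F | T || F | T
T | F | T | F | F || T | F
T | F | F | T | T || F | T
T | F | F | T | F || T | F
T | F | F | F | T || F | T
T | F | F | F | F || T | F
F | T | T | T | T || F | T
F | T | T | T | F || T | F
F | T | T | F | T || F | T
F | T | T | F | F || T | F
F | T | F | T | T || F | T
F | T | F | T | F || T | F
F | T | F | F | T || F | T
F | T | F | F | F || T | F
F | F | T | T | T || F | T
F | F | T | T | F || T | F
F | F | T | F | T || T | F
F | F | T | F | F || F | T
F | F | F | T | T || F | T
F | F | F | T | F || T | F
F | F | F | F | T || F | T
F | F | F | F | F || T | F
The columns differ at a=T, b=T, c=T, d=T, e=T (φ=F, ψ=T), so they are not equivalent.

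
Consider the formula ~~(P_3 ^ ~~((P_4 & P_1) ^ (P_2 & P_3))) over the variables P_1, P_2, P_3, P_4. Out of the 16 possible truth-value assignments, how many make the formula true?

6

P_1 | P_2 | P_3 | P_4 | φ
--- | --- | --- | --- | -
 1  |  1  |  1  |  1  | 1
 1  |  1  |  1  |  0  | 0
 1  |  1  |  0  |  1  | 1
 1  |  1  |  0  |  0  | 0
 1  |  0  |  1  |  1  | 0
 1  |  0  |  1  |  0  | 1
 1  |  0  |  0  |  1  | 1
 1  |  0  |  0  |  0  | 0
 0  |  1  |  1  |  1  | 0
 0  |  1  |  1  |  0  | 0
 0  |  1  |  0  |  1  | 0
 0  |  1  |  0  |  0  | 0
 0  |  0  |  1  |  1  | 1
 0  |  0  |  1  |  0  | 1
 0  |  0  |  0  |  1  | 0
 0  |  0  |  0  |  0  | 0
The formula is true on 6 of the 16 rows.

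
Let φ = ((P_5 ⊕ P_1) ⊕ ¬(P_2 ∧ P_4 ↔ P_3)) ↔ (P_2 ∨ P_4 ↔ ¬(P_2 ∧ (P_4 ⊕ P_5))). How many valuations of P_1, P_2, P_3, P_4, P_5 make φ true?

P_1 | P_2 | P_3 | P_4 | P_5 | φ
--- | --- | --- | --- | --- | -
 T  |  T  |  T  |  T  |  T  | F
 T  |  T  |  T  |  T  |  F  | F
 T  |  T  |  T  |  F  |  T  | F
 T  |  T  |  T  |  F  |  F  | F
 T  |  T  |  F  |  T  |  T  | T
 T  |  T  |  F  |  T  |  F  | T
 T  |  T  |  F  |  F  |  T  | T
 T  |  T  |  F  |  F  |  F  | T
 T  |  F  |  T  |  T  |  T  | T
 T  |  F  |  T  |  T  |  F  | F
 T  |  F  |  T  |  F  |  T  | F
 T  |  F  |  T  |  F  |  F  | T
 T  |  F  |  F  |  T  |  T  | F
 T  |  F  |  F  |  T  |  F  | T
 T  |  F  |  F  |  F  |  T  | T
 T  |  F  |  F  |  F  |  F  | F
 F  |  T  |  T  |  T  |  T  | T
 F  |  T  |  T  |  T  |  F  | T
 F  |  T  |  T  |  F  |  T  | T
 F  |  T  |  T  |  F  |  F  | T
 F  |  T  |  F  |  T  |  T  | F
 F  |  T  |  F  |  T  |  F  | F
 F  |  T  |  F  |  F  |  T  | F
 F  |  T  |  F  |  F  |  F  | F
 F  |  F  |  T  |  T  |  T  | F
 F  |  F  |  T  |  T  |  F  | T
 F  |  F  |  T  |  F  |  T  | T
 F  |  F  |  T  |  F  |  F  | F
 F  |  F  |  F  |  T  |  T  | T
 F  |  F  |  F  |  T  |  F  | F
 F  |  F  |  F  |  F  |  T  | F
 F  |  F  |  F  |  F  |  F  | T
The formula is true on 16 of the 32 rows.

16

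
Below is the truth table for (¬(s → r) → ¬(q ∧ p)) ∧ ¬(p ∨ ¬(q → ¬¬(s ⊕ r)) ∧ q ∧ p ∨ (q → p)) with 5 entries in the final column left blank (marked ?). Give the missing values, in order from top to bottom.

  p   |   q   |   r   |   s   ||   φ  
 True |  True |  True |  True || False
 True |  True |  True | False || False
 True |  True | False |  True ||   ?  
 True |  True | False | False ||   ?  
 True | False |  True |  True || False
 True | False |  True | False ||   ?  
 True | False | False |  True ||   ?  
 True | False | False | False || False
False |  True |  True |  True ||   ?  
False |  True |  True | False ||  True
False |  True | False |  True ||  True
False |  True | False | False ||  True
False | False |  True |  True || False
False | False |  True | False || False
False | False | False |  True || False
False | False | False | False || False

False, False, False, False, True

Row p=True, q=True, r=False, s=True: (¬(s → r) → ¬(q ∧ p)) = False, ¬(p ∨ ¬(q → ¬¬(s ⊕ r)) ∧ q ∧ p ∨ (q → p)) = False, so the formula = False.
Row p=True, q=True, r=False, s=False: (¬(s → r) → ¬(q ∧ p)) = True, ¬(p ∨ ¬(q → ¬¬(s ⊕ r)) ∧ q ∧ p ∨ (q → p)) = False, so the formula = False.
Row p=True, q=False, r=True, s=False: (¬(s → r) → ¬(q ∧ p)) = True, ¬(p ∨ ¬(q → ¬¬(s ⊕ r)) ∧ q ∧ p ∨ (q → p)) = False, so the formula = False.
Row p=True, q=False, r=False, s=True: (¬(s → r) → ¬(q ∧ p)) = True, ¬(p ∨ ¬(q → ¬¬(s ⊕ r)) ∧ q ∧ p ∨ (q → p)) = False, so the formula = False.
Row p=False, q=True, r=True, s=True: (¬(s → r) → ¬(q ∧ p)) = True, ¬(p ∨ ¬(q → ¬¬(s ⊕ r)) ∧ q ∧ p ∨ (q → p)) = True, so the formula = True.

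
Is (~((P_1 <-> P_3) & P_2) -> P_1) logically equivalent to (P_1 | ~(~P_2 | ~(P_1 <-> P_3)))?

P_1 | P_2 | P_3 || φ | ψ
 T  |  T  |  T  || T | T
 T  |  T  |  F  || T | T
 T  |  F  |  T  || T | T
 T  |  F  |  F  || T | T
 F  |  T  |  T  || F | F
 F  |  T  |  F  || T | T
 F  |  F  |  T  || F | F
 F  |  F  |  F  || F | F
The columns for φ and ψ agree on every row, so they are logically equivalent.

equivalent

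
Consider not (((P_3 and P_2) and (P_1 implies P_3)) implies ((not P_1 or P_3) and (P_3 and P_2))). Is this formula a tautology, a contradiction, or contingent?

contradiction

 P_1    P_2    P_3   |    φ  
False  False  False  |  False
False  False   True  |  False
False   True  False  |  False
False   True   True  |  False
 True  False  False  |  False
 True  False   True  |  False
 True   True  False  |  False
 True   True   True  |  False
Every row is False, so the formula is a contradiction.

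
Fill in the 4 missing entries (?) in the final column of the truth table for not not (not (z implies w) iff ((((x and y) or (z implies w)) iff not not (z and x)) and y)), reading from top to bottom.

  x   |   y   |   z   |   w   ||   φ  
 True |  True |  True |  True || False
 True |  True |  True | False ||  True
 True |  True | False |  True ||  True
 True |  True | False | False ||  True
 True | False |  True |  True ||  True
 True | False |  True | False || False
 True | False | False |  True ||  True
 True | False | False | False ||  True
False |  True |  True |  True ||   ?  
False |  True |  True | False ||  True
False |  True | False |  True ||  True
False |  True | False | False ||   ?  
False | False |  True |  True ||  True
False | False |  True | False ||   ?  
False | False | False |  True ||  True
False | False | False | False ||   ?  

True, True, False, True

Row 9: (not (z implies w) iff ((((x and y) or (z implies w)) iff not not (z and x)) and y)) = True, not (not (z implies w) iff ((((x and y) or (z implies w)) iff not not (z and x)) and y)) = False, so the formula = True.
Row 12: (not (z implies w) iff ((((x and y) or (z implies w)) iff not not (z and x)) and y)) = True, not (not (z implies w) iff ((((x and y) or (z implies w)) iff not not (z and x)) and y)) = False, so the formula = True.
Row 14: (not (z implies w) iff ((((x and y) or (z implies w)) iff not not (z and x)) and y)) = False, not (not (z implies w) iff ((((x and y) or (z implies w)) iff not not (z and x)) and y)) = True, so the formula = False.
Row 16: (not (z implies w) iff ((((x and y) or (z implies w)) iff not not (z and x)) and y)) = True, not (not (z implies w) iff ((((x and y) or (z implies w)) iff not not (z and x)) and y)) = False, so the formula = True.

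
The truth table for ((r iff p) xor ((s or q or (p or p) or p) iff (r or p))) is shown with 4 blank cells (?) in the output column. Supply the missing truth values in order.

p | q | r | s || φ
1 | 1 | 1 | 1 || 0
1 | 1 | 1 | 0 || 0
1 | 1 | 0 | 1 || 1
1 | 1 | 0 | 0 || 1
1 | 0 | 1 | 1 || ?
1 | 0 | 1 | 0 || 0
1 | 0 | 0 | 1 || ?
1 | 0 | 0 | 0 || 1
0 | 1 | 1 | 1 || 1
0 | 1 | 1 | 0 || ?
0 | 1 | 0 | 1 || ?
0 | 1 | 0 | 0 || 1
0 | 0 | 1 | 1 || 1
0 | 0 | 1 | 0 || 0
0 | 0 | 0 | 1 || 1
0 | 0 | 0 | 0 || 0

0, 1, 1, 1

Row p=1, q=0, r=1, s=1: (r iff p) = 1, ((s or q or (p or p) or p) iff (r or p)) = 1, so the formula = 0.
Row p=1, q=0, r=0, s=1: (r iff p) = 0, ((s or q or (p or p) or p) iff (r or p)) = 1, so the formula = 1.
Row p=0, q=1, r=1, s=0: (r iff p) = 0, ((s or q or (p or p) or p) iff (r or p)) = 1, so the formula = 1.
Row p=0, q=1, r=0, s=1: (r iff p) = 1, ((s or q or (p or p) or p) iff (r or p)) = 0, so the formula = 1.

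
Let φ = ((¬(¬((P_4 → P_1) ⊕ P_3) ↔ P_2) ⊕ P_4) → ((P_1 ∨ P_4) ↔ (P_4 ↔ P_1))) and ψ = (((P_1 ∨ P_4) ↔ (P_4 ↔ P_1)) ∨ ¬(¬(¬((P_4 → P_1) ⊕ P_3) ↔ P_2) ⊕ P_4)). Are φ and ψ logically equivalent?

P_1  P_2  P_3  P_4  |  φ  ψ
 F    F    F    F   |  T  T
 F    F    F    T   |  T  T
 F    F    T    F   |  F  F
 F    F    T    T   |  F  F
 F    T    F    F   |  F  F
 F    T    F    T   |  F  F
 F    T    T    F   |  T  T
 F    T    T    T   |  T  T
 T    F    F    F   |  T  T
 T    F    F    T   |  T  T
 T    F    T    F   |  F  F
 T    F    T    T   |  T  T
 T    T    F    F   |  F  F
 T    T    F    T   |  T  T
 T    T    T    F   |  T  T
 T    T    T    T   |  T  T
The columns for φ and ψ agree on every row, so they are logically equivalent.

equivalent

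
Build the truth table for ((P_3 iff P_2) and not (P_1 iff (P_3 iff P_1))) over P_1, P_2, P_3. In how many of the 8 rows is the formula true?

P_1  P_2  P_3  |  (P_3 iff P_2)  (P_3 iff P_1)  (P_1 iff (P_3 iff P_1))  not (P_1 iff (P_3 iff P_1))  φ
 0    0    0   |        1              1                   0                          1               1
 0    0    1   |        0              0                   1                          0               0
 0    1    0   |        0              1                   0                          1               0
 0    1    1   |        1              0                   1                          0               0
 1    0    0   |        1              0                   0                          1               1
 1    0    1   |        0              1                   1                          0               0
 1    1    0   |        0              0                   0                          1               0
 1    1    1   |        1              1                   1                          0               0
The formula is true on 2 of the 8 rows.

2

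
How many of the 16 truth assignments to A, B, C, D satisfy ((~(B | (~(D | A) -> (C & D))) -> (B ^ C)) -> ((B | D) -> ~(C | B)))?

A  B  C  D     (D | A)  ~(D | A)  (C & D)  (~(D | A) -> (C & D))  (B | (~(D | A) -> (C & D)))  ~(B | (~(D | A) -> (C & D)))  (B ^ C)  (B | D)  (C | B)  ~(C | B)  ((B | D) -> ~(C | B))  φ
0  0  0  0        0        1         0               0                         0                            1                   0        0        0        1                1            1
0  0  0  1        1        0         0               1                         1                            0                   0        1        0        1                1            1
0  0  1  0        0        1         0               0                         0                            1                   1        0        1        0                1            1
0  0  1  1        1        0         1               1                         1                            0                   1        1        1        0                0            0
0  1  0  0        0        1         0               0                         1                            0                   1        1        1        0                0            0
0  1  0  1        1        0         0               1                         1                            0                   1        1        1        0                0            0
0  1  1  0        0        1         0               0                         1                            0                   0        1        1        0                0            0
0  1  1  1        1        0         1               1                         1                            0                   0        1        1        0                0            0
1  0  0  0        1        0         0               1                         1                            0                   0        0        0        1                1            1
1  0  0  1        1        0         0               1                         1                            0                   0        1        0        1                1            1
1  0  1  0        1        0         0               1                         1                            0                   1        0        1        0                1            1
1  0  1  1        1        0         1               1                         1                            0                   1        1        1        0                0            0
1  1  0  0        1        0         0               1                         1                            0                   1        1        1        0                0            0
1  1  0  1        1        0         0               1                         1                            0                   1        1        1        0                0            0
1  1  1  0        1        0         0               1                         1                            0                   0        1        1        0                0            0
1  1  1  1        1        0         1               1                         1                            0                   0        1        1        0                0            0
The formula is true on 6 of the 16 rows.

6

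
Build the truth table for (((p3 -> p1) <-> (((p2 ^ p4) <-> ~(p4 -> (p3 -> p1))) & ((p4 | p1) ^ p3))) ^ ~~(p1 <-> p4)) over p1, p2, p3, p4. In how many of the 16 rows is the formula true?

p1  p2  p3  p4     (p3 -> p1)  (p2 ^ p4)  (p4 -> (p3 -> p1))  ~(p4 -> (p3 -> p1))  (p4 | p1)  ((p4 | p1) ^ p3)  (p1 <-> p4)  ~(p1 <-> p4)  ~~(p1 <-> p4)  φ
F   F   F   F          T           F              T                    F               F             F               T            F              T        T
F   F   F   T          T           T              T                    F               T             T               F            T              F        F
F   F   T   F          F           F              T                    F               F             T               T            F              T        T
F   F   T   T          F           T              F                    T               T             F               F            T              F        T
F   T   F   F          T           T              T                    F               F             F               T            F              T        T
F   T   F   T          T           F              T                    F               T             T               F            T              F        T
F   T   T   F          F           T              T                    F               F             T               T            F              T        F
F   T   T   T          F           F              F                    T               T             F               F            T              F        T
T   F   F   F          T           F              T                    F               T             T               F            T              F        T
T   F   F   T          T           T              T                    F               T             T               T            F              T        T
T   F   T   F          T           F              T                    F               T             F               F            T              F        F
T   F   T   T          T           T              T                    F               T             F               T            F              T        T
T   T   F   F          T           T              T                    F               T             T               F            T              F        F
T   T   F   T          T           F              T                    F               T             T               T            F              T        F
T   T   T   F          T           T              T                    F               T             F               F            T              F        F
T   T   T   T          T           F              T                    F               T             F               T            F              T        T
The formula is true on 10 of the 16 rows.

10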